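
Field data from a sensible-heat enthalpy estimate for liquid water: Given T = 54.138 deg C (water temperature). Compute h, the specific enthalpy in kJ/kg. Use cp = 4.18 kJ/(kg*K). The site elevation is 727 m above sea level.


h = cp * T
h = 4.18 * 54.138
h = 226.30 kJ/kg


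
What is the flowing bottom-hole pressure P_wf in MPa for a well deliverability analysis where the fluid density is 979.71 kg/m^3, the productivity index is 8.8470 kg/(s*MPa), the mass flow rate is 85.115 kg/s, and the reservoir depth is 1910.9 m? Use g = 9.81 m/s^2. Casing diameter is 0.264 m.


Step 1: P_i = rho*g*h/1e6 = 979.71*9.81*1910.9/1e6 = 18.36557 MPa
Step 2: P_wf = P_i - mdot/PI = 18.36557 - 85.115/8.847 = 8.7448 MPa
P_wf = 8.7448 MPa


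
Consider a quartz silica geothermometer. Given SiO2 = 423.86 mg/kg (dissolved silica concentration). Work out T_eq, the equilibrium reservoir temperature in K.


T_eq = 1309 / (5.19 - log10(SiO2)) - 273.15
T_eq = 1309 / (5.19 - log10(423.86)) - 273.15
T_eq = 237.6239 deg C
Convert to K: 237.6239 + 273.15 = 510.77 K
T_eq = 510.77 K


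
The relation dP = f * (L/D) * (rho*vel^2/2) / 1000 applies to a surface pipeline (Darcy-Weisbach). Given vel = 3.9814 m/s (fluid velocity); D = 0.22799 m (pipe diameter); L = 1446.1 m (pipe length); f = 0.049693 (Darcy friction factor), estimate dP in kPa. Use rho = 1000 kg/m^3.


dP = f * (L/D) * (rho*vel^2/2) / 1000
dP = 0.049693 * (1446.1/0.22799) * (1000*3.9814^2/2) / 1000
dP = 2498.2 kPa


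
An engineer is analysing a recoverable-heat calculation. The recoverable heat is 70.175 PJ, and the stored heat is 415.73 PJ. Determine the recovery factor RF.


RF = Q_rec / Q_s
RF = 70.175 / 415.73
RF = 0.16880


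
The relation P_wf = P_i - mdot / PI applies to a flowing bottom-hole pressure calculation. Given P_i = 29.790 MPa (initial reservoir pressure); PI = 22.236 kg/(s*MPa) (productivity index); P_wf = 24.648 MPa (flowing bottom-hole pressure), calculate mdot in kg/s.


mdot = (P_i - P_wf) * PI
mdot = (29.790 - 24.648) * 22.236
mdot = 114.34 kg/s


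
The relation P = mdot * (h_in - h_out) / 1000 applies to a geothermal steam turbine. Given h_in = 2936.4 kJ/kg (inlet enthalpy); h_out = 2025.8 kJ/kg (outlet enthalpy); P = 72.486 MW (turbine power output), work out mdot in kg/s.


mdot = P * 1000 / (h_in - h_out)
mdot = 72.486 * 1000 / (2936.4 - 2025.8)
mdot = 79.602 kg/s


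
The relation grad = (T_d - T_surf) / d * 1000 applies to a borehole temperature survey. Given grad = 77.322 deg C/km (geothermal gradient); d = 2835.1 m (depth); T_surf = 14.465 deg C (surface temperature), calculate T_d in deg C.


T_d = T_surf + grad * d / 1000
T_d = 14.465 + 77.322 * 2835.1 / 1000
T_d = 233.68 deg C


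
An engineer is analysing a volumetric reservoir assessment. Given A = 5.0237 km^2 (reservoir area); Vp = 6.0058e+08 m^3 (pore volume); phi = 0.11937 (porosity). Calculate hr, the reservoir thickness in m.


hr = Vp / (A * 1e6 * phi)
hr = 6.0058e+08 / (5.0237 * 1e6 * 0.11937)
hr = 1001.5 m


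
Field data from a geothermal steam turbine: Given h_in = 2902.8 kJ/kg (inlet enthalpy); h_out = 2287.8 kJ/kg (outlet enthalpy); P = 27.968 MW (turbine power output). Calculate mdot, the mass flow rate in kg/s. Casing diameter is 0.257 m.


mdot = P * 1000 / (h_in - h_out)
mdot = 27.968 * 1000 / (2902.8 - 2287.8)
mdot = 45.476 kg/s


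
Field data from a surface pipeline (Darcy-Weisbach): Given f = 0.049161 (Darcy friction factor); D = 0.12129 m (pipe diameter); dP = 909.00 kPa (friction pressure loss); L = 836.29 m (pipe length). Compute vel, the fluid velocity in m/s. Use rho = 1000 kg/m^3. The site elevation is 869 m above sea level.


vel = sqrt(dP*1000*2*D / (f*L*rho))
vel = sqrt(909.00*1000*2*0.12129 / (0.049161*836.29*1000))
vel = 2.3159 m/s


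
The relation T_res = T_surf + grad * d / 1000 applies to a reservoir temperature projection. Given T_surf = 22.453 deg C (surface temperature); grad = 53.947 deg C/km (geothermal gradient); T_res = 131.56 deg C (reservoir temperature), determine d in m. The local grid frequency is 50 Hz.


d = (T_res - T_surf) / grad * 1000
d = (131.56 - 22.453) / 53.947 * 1000
d = 2022.5 m


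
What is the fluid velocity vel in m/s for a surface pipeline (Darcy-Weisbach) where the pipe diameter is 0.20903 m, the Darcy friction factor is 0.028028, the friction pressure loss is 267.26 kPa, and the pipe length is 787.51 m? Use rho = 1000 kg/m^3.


vel = sqrt(dP*1000*2*D / (f*L*rho))
vel = sqrt(267.26*1000*2*0.20903 / (0.028028*787.51*1000))
vel = 2.2499 m/s


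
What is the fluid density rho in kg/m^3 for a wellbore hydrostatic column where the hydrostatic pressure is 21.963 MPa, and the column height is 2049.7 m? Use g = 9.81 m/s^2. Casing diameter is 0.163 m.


rho = P * 1e6 / (g * h)
rho = 21.963 * 1e6 / (9.81 * 2049.7)
rho = 1092.3 kg/m^3


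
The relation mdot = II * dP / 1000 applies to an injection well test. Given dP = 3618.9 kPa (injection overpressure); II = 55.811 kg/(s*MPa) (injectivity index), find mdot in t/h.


mdot = II * dP / 1000
mdot = 55.811 * 3618.9 / 1000
mdot = 201.9744 kg/s
Convert: 201.9744 kg/s * 3.6 = 727.11 t/h
mdot = 727.11 t/h


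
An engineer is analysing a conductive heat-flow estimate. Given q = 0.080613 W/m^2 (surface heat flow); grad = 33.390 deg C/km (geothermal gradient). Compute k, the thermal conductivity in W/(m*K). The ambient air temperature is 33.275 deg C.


k = q * 1000 / grad
k = 0.080613 * 1000 / 33.390
k = 2.4143 W/(m*K)


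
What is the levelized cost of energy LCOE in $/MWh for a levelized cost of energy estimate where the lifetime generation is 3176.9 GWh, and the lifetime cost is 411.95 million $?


LCOE = C_tot / E_tot * 100
LCOE = 411.95 / 3176.9 * 100
LCOE = 12.96704 cents/kWh
Convert: 12.96704 cents/kWh * 10.0 = 129.67 $/MWh
LCOE = 129.67 $/MWh


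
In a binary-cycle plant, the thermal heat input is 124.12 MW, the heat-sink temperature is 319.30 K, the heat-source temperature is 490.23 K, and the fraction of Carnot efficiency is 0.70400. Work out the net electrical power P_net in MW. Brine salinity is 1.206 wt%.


Step 1: eta = (1 - Tc/Th)*f = (1 - 319.3/490.23)*0.704 = 0.2454658
Step 2: P_net = eta * Q_in = 0.2454658 * 124.12 = 30.467 MW
P_net = 30.467 MW


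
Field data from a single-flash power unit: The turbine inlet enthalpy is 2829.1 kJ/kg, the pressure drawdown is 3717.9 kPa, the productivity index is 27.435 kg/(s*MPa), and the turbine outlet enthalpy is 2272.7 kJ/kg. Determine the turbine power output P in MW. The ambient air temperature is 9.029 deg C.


Step 1: mdot = PI * dP / 1000 = 27.435 * 3717.9 / 1000 = 102.0006 kg/s
Step 2: P = mdot*(h_in - h_out)/1000 = 102.0006*(2829.1 - 2272.7)/1000 = 56.753 MW
P = 56.753 MW


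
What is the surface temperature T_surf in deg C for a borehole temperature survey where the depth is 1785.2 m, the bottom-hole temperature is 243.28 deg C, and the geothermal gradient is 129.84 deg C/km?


T_surf = T_d - grad * d / 1000
T_surf = 243.28 - 129.84 * 1785.2 / 1000
T_surf = 11.490 deg C


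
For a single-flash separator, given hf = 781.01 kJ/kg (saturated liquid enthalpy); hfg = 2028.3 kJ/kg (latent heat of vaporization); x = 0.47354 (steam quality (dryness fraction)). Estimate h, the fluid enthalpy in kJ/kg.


h = hf + x * hfg
h = 781.01 + 0.47354 * 2028.3
h = 1741.5 kJ/kg


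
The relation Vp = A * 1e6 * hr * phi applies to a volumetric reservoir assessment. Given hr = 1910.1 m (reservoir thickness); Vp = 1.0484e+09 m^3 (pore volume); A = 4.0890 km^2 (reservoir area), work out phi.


phi = Vp / (A * 1e6 * hr)
phi = 1.0484e+09 / (4.0890 * 1e6 * 1910.1)
phi = 0.13423


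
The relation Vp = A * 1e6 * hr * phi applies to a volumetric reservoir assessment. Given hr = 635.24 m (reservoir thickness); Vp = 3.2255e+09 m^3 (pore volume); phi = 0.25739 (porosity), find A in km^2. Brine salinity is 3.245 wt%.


A = Vp / (1e6 * hr * phi)
A = 3.2255e+09 / (1e6 * 635.24 * 0.25739)
A = 19.727 km^2


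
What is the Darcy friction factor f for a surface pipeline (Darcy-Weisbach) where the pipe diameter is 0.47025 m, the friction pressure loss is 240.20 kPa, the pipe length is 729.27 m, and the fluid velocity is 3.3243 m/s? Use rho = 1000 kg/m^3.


f = dP*1000 / ((L/D)*(rho*vel^2/2))
f = 240.20*1000 / ((729.27/0.47025)*(1000*3.3243^2/2))
f = 0.028031


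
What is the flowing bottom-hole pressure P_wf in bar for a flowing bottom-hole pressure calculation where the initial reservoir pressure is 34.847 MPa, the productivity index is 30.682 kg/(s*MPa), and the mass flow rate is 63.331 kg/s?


P_wf = P_i - mdot / PI
P_wf = 34.847 - 63.331 / 30.682
P_wf = 32.78289 MPa
Convert: 32.78289 MPa * 10.0 = 327.83 bar
P_wf = 327.83 bar


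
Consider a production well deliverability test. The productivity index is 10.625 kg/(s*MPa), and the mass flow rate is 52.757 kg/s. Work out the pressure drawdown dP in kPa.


dP = mdot * 1000 / PI
dP = 52.757 * 1000 / 10.625
dP = 4965.4 kPa


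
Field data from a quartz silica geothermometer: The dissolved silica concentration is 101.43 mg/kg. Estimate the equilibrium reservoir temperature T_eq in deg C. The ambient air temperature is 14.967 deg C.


T_eq = 1309 / (5.19 - log10(SiO2)) - 273.15
T_eq = 1309 / (5.19 - log10(101.43)) - 273.15
T_eq = 137.99 deg C


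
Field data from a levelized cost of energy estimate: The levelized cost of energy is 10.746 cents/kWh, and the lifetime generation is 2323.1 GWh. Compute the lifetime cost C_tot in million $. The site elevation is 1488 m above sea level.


C_tot = LCOE / 100 * E_tot
C_tot = 10.746 / 100 * 2323.1
C_tot = 249.64 million $


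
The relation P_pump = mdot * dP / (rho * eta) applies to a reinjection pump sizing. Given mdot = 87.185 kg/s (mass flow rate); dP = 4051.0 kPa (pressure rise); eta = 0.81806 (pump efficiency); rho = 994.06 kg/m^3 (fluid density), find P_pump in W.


P_pump = mdot * dP / (rho * eta)
P_pump = 87.185 * 4051.0 / (994.06 * 0.81806)
P_pump = 434.3164 kW
Convert: 434.3164 kW * 1000.0 = 4.3432e+05 W
P_pump = 4.3432e+05 W


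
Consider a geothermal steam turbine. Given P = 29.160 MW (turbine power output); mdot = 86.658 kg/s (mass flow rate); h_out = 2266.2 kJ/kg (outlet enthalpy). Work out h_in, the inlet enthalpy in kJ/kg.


h_in = h_out + P * 1000 / mdot
h_in = 2266.2 + 29.160 * 1000 / 86.658
h_in = 2602.7 kJ/kg


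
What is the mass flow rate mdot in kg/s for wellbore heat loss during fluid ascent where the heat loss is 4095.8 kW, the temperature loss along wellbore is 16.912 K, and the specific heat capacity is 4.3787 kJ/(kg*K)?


mdot = Q_loss / (cp * dT)
mdot = 4095.8 / (4.3787 * 16.912)
mdot = 55.309 kg/s


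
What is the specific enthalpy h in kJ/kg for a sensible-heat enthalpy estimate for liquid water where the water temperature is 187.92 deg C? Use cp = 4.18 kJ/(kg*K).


h = cp * T
h = 4.18 * 187.92
h = 785.51 kJ/kg


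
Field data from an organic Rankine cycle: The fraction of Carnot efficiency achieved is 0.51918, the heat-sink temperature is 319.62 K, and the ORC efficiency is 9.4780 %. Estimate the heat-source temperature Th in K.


Th = Tc / (1 - (eta_orc/100)/f)
Th = 319.62 / (1 - (9.4780/100)/0.51918)
Th = 391.00 K


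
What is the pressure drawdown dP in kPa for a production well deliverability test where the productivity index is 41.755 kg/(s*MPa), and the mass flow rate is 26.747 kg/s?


dP = mdot * 1000 / PI
dP = 26.747 * 1000 / 41.755
dP = 640.57 kPa


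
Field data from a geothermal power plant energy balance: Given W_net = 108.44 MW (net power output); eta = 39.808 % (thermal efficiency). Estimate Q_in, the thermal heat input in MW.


Q_in = W_net / (eta / 100)
Q_in = 108.44 / (39.808 / 100)
Q_in = 272.41 MW


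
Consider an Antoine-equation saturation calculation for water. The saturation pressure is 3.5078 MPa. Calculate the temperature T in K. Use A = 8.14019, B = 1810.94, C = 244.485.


T = B / (A - log10(P_sat * 760 / 0.101325)) - C
T = 1810.94 / (8.14019 - log10(3.5078 * 760 / 0.101325)) - 244.485
T = 242.3192 deg C
Convert to K: 242.3192 + 273.15 = 515.47 K
T = 515.47 K


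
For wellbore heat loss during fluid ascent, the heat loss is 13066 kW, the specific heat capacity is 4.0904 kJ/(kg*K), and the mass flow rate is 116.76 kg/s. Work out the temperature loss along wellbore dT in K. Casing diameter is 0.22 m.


dT = Q_loss / (mdot * cp)
dT = 13066 / (116.76 * 4.0904)
dT = 27.358 K


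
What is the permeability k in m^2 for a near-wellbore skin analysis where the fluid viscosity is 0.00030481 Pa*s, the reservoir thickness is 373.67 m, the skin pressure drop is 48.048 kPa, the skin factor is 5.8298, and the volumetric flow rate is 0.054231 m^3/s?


k = S*q*mu / (2*pi*dP_s*1000*hr)
k = 5.8298*0.054231*0.00030481 / (2*pi*48.048*1000*373.67)
k = 8.5425e-13 m^2


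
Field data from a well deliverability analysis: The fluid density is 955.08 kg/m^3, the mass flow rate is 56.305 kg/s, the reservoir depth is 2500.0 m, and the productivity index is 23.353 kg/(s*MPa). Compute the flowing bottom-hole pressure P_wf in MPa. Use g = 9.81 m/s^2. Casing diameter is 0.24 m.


Step 1: P_i = rho*g*h/1e6 = 955.08*9.81*2500.0/1e6 = 23.42334 MPa
Step 2: P_wf = P_i - mdot/PI = 23.42334 - 56.305/23.353 = 21.012 MPa
P_wf = 21.012 MPa


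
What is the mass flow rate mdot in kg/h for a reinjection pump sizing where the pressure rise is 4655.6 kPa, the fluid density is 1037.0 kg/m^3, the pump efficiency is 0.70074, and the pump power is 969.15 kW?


mdot = P_pump * rho * eta / dP
mdot = 969.15 * 1037.0 * 0.70074 / 4655.6
mdot = 151.2694 kg/s
Convert: 151.2694 kg/s * 3600.0 = 5.4457e+05 kg/h
mdot = 5.4457e+05 kg/h


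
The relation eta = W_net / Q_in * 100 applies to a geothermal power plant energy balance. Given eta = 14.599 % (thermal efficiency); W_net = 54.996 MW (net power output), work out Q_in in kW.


Q_in = W_net / (eta / 100)
Q_in = 54.996 / (14.599 / 100)
Q_in = 376.7107 MW
Convert: 376.7107 MW * 1000.0 = 3.7671e+05 kW
Q_in = 3.7671e+05 kW


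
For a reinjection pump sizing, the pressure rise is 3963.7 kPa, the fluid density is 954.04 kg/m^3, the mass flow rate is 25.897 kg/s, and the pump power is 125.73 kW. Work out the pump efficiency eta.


eta = mdot * dP / (rho * P_pump)
eta = 25.897 * 3963.7 / (954.04 * 125.73)
eta = 0.85575


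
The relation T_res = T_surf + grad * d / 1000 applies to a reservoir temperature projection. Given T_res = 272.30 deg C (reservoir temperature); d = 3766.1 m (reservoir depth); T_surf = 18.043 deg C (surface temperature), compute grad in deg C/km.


grad = (T_res - T_surf) / d * 1000
grad = (272.30 - 18.043) / 3766.1 * 1000
grad = 67.512 deg C/km


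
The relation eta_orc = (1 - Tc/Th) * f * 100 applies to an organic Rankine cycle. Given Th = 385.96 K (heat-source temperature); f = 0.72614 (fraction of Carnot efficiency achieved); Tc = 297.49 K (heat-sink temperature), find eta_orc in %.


eta_orc = (1 - Tc/Th) * f * 100
eta_orc = (1 - 297.49/385.96) * 0.72614 * 100
eta_orc = 16.645 %


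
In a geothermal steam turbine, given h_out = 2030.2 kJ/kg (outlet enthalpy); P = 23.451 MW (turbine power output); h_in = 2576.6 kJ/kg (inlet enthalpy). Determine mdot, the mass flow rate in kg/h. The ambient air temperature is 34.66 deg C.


mdot = P * 1000 / (h_in - h_out)
mdot = 23.451 * 1000 / (2576.6 - 2030.2)
mdot = 42.91911 kg/s
Convert: 42.91911 kg/s * 3600.0 = 1.5451e+05 kg/h
mdot = 1.5451e+05 kg/h


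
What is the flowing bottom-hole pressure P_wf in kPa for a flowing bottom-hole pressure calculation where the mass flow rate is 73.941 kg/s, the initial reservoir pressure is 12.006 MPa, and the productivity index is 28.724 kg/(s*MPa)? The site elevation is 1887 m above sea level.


P_wf = P_i - mdot / PI
P_wf = 12.006 - 73.941 / 28.724
P_wf = 9.431811 MPa
Convert: 9.431811 MPa * 1000.0 = 9431.8 kPa
P_wf = 9431.8 kPa


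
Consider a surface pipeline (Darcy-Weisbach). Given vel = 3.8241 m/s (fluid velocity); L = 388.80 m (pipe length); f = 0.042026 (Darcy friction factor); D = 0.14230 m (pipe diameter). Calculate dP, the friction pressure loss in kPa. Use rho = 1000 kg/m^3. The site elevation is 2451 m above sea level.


dP = f * (L/D) * (rho*vel^2/2) / 1000
dP = 0.042026 * (388.80/0.14230) * (1000*3.8241^2/2) / 1000
dP = 839.59 kPa


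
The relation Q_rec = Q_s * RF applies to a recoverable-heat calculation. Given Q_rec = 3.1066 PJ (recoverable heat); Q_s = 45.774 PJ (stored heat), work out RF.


RF = Q_rec / Q_s
RF = 3.1066 / 45.774
RF = 0.067868


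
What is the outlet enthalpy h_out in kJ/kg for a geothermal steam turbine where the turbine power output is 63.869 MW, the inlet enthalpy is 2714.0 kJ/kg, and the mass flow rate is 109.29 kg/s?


h_out = h_in - P * 1000 / mdot
h_out = 2714.0 - 63.869 * 1000 / 109.29
h_out = 2129.6 kJ/kg


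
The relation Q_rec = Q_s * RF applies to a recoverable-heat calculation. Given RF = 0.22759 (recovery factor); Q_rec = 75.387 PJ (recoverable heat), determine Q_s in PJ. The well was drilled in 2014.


Q_s = Q_rec / RF
Q_s = 75.387 / 0.22759
Q_s = 331.24 PJ


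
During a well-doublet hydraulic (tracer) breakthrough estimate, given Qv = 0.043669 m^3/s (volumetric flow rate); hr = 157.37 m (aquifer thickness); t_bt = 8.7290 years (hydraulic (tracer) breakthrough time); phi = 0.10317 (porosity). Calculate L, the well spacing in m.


L = sqrt(t_bt*365.25*86400*3*Qv / (pi*hr*phi))
L = sqrt(8.7290*365.25*86400*3*0.043669 / (pi*157.37*0.10317))
L = 841.14 m


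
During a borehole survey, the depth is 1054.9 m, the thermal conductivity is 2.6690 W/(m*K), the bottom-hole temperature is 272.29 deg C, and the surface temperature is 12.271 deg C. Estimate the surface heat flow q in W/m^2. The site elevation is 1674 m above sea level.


Step 1: grad = (T_d - T_surf)/d * 1000 = (272.29 - 12.271)/1054.9 * 1000 = 246.4869 deg C/km
Step 2: q = k * grad / 1000 = 2.669 * 246.4869 / 1000 = 0.65787 W/m^2
q = 0.65787 W/m^2


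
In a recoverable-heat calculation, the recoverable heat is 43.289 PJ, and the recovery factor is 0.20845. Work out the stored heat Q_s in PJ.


Q_s = Q_rec / RF
Q_s = 43.289 / 0.20845
Q_s = 207.67 PJ


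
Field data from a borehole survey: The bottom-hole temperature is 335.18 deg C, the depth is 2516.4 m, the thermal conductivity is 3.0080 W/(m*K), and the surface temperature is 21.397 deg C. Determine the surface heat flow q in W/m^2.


Step 1: grad = (T_d - T_surf)/d * 1000 = (335.18 - 21.397)/2516.4 * 1000 = 124.6952 deg C/km
Step 2: q = k * grad / 1000 = 3.008 * 124.6952 / 1000 = 0.37508 W/m^2
q = 0.37508 W/m^2


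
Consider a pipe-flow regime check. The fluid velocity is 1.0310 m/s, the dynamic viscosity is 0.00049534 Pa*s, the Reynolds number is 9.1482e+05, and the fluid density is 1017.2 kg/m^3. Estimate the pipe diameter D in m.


D = Re * mu / (rho * vel)
D = 9.1482e+05 * 0.00049534 / (1017.2 * 1.0310)
D = 0.43209 m


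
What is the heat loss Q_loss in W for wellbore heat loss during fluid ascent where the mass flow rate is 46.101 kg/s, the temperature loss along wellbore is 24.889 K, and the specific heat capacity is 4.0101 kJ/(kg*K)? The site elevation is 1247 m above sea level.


Q_loss = mdot * cp * dT
Q_loss = 46.101 * 4.0101 * 24.889
Q_loss = 4601.220 kW
Convert: 4601.220 kW * 1000.0 = 4.6012e+06 W
Q_loss = 4.6012e+06 W


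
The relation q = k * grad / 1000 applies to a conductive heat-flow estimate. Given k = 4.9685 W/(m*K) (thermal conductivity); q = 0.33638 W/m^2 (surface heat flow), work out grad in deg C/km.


grad = q * 1000 / k
grad = 0.33638 * 1000 / 4.9685
grad = 67.703 deg C/km


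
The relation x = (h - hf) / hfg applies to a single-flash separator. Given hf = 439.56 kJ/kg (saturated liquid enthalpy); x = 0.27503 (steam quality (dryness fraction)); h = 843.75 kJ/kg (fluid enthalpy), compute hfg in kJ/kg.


hfg = (h - hf) / x
hfg = (843.75 - 439.56) / 0.27503
hfg = 1469.6 kJ/kg


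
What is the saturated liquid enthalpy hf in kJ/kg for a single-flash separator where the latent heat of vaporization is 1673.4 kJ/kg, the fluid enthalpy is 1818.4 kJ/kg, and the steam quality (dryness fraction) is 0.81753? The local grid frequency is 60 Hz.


hf = h - x * hfg
hf = 1818.4 - 0.81753 * 1673.4
hf = 450.35 kJ/kg


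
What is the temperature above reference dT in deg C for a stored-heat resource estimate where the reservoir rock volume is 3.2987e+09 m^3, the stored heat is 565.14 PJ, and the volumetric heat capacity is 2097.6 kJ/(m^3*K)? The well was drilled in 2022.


dT = Q_s * 1e12 / (Vr * rhoc)
dT = 565.14 * 1e12 / (3.2987e+09 * 2097.6)
dT = 81.67527 K
Convert (temperature difference, 1 K = 1 deg C): 81.67527 K = 81.67527 deg C
dT = 81.675 deg C


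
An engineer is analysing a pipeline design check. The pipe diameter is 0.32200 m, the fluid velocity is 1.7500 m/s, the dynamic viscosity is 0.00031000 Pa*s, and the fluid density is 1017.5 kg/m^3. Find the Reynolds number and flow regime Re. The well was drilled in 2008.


Step 1: Re = rho*vel*D/mu = 1017.5*1.75*0.322/0.00031 = 1.8496e+06
Step 2: Re = 1.8496e+06 > 4000, so flow is turbulent.
Re = 1.8496e+06 (turbulent)


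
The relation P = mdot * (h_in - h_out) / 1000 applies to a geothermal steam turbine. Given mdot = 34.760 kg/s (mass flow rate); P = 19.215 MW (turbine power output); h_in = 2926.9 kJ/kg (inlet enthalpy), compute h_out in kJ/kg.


h_out = h_in - P * 1000 / mdot
h_out = 2926.9 - 19.215 * 1000 / 34.760
h_out = 2374.1 kJ/kg


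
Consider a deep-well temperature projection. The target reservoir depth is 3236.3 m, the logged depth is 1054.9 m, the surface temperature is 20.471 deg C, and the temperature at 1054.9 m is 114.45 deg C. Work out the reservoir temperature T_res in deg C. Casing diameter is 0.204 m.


Step 1: grad = (T_d1 - T_surf)/d1 * 1000 = (114.45 - 20.471)/1054.9 * 1000 = 89.08807 deg C/km
Step 2: T_res = T_surf + grad*d2/1000 = 20.471 + 89.08807*3236.3/1000 = 308.79 deg C
T_res = 308.79 deg C


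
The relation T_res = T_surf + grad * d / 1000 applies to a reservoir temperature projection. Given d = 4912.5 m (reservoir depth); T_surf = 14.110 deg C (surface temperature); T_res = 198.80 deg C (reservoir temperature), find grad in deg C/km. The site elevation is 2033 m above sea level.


grad = (T_res - T_surf) / d * 1000
grad = (198.80 - 14.110) / 4912.5 * 1000
grad = 37.596 deg C/km


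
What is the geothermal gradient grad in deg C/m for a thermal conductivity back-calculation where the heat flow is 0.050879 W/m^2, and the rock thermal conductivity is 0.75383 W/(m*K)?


grad = q / k * 1000
grad = 0.050879 / 0.75383 * 1000
grad = 67.49400 deg C/km
Convert: 67.49400 deg C/km * 0.001 = 0.067494 deg C/m
grad = 0.067494 deg C/m


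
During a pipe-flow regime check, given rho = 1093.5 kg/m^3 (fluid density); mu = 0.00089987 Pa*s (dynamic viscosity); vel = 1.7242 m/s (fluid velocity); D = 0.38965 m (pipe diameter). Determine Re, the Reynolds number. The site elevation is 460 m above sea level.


Re = rho * vel * D / mu
Re = 1093.5 * 1.7242 * 0.38965 / 0.00089987
Re = 8.1640e+05


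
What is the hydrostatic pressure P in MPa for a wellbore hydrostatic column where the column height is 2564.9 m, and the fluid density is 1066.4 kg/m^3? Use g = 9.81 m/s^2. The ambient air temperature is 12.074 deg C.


P = rho * g * h / 1e6
P = 1066.4 * 9.81 * 2564.9 / 1e6
P = 26.832 MPa


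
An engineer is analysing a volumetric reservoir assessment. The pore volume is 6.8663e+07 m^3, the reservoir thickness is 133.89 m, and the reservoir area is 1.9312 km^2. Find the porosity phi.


phi = Vp / (A * 1e6 * hr)
phi = 6.8663e+07 / (1.9312 * 1e6 * 133.89)
phi = 0.26555


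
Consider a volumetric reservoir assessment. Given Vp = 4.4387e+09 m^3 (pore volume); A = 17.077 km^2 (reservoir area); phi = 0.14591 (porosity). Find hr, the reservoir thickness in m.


hr = Vp / (A * 1e6 * phi)
hr = 4.4387e+09 / (17.077 * 1e6 * 0.14591)
hr = 1781.4 m


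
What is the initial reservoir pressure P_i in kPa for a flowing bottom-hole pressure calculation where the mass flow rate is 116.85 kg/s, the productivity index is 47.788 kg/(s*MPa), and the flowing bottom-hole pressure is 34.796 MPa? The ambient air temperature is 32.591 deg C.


P_i = P_wf + mdot / PI
P_i = 34.796 + 116.85 / 47.788
P_i = 37.24117 MPa
Convert: 37.24117 MPa * 1000.0 = 37241 kPa
P_i = 37241 kPa


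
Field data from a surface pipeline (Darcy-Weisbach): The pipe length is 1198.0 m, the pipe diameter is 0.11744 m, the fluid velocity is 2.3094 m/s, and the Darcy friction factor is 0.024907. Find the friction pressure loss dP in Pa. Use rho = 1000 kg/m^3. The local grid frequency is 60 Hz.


dP = f * (L/D) * (rho*vel^2/2) / 1000
dP = 0.024907 * (1198.0/0.11744) * (1000*2.3094^2/2) / 1000
dP = 677.5331 kPa
Convert: 677.5331 kPa * 1000.0 = 6.7753e+05 Pa
dP = 6.7753e+05 Pa


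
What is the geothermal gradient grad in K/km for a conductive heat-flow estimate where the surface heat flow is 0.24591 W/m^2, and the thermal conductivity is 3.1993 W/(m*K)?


grad = q * 1000 / k
grad = 0.24591 * 1000 / 3.1993
grad = 76.86369 deg C/km
Convert: 76.86369 deg C/km * 1.0 = 76.864 K/km
grad = 76.864 K/km


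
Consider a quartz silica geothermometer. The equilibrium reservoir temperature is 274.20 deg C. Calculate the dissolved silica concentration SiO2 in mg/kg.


SiO2 = 10^(5.19 - 1309/(T_eq + 273.15))
SiO2 = 10^(5.19 - 1309/(274.20 + 273.15))
SiO2 = 628.75 mg/kg


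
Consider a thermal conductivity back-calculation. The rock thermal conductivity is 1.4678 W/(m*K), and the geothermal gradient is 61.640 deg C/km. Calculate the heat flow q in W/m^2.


q = k * grad / 1000
q = 1.4678 * 61.640 / 1000
q = 0.090475 W/m^2


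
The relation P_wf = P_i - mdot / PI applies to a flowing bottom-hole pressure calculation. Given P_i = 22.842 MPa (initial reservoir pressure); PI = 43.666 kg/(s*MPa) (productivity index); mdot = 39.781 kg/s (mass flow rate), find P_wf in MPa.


P_wf = P_i - mdot / PI
P_wf = 22.842 - 39.781 / 43.666
P_wf = 21.931 MPa


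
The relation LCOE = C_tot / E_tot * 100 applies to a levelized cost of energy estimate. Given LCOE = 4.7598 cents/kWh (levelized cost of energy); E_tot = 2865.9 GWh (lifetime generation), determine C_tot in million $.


C_tot = LCOE / 100 * E_tot
C_tot = 4.7598 / 100 * 2865.9
C_tot = 136.41 million $


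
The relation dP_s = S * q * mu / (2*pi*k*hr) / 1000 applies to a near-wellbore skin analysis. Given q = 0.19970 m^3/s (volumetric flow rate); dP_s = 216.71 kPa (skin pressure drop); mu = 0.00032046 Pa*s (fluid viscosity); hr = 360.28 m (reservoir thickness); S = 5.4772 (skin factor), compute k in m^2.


k = S*q*mu / (2*pi*dP_s*1000*hr)
k = 5.4772*0.19970*0.00032046 / (2*pi*216.71*1000*360.28)
k = 7.1452e-13 m^2


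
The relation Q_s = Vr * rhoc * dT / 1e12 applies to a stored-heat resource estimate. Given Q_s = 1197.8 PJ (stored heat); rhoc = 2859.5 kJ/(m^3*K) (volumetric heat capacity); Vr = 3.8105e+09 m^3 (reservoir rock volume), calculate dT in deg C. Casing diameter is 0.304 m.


dT = Q_s * 1e12 / (Vr * rhoc)
dT = 1197.8 * 1e12 / (3.8105e+09 * 2859.5)
dT = 109.9290 K
Convert (temperature difference, 1 K = 1 deg C): 109.9290 K = 109.9290 deg C
dT = 109.93 deg C


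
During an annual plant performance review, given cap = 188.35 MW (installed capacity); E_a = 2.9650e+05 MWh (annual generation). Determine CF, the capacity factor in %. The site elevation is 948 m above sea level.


CF = E_a / (cap * 8760) * 100
CF = 2.9650e+05 / (188.35 * 8760) * 100
CF = 17.970 %


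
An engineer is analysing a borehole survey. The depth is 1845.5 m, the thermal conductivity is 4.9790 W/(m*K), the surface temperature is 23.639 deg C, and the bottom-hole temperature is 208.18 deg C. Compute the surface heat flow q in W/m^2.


Step 1: grad = (T_d - T_surf)/d * 1000 = (208.18 - 23.639)/1845.5 * 1000 = 99.99512 deg C/km
Step 2: q = k * grad / 1000 = 4.979 * 99.99512 / 1000 = 0.49788 W/m^2
q = 0.49788 W/m^2


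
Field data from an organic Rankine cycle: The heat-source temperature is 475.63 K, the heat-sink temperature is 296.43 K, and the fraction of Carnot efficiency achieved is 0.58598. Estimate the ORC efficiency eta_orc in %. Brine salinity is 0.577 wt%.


eta_orc = (1 - Tc/Th) * f * 100
eta_orc = (1 - 296.43/475.63) * 0.58598 * 100
eta_orc = 22.078 %


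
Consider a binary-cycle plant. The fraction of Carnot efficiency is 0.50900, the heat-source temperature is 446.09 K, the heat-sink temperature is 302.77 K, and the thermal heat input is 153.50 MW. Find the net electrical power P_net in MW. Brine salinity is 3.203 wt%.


Step 1: eta = (1 - Tc/Th)*f = (1 - 302.77/446.09)*0.509 = 0.1635318
Step 2: P_net = eta * Q_in = 0.1635318 * 153.5 = 25.102 MW
P_net = 25.102 MW


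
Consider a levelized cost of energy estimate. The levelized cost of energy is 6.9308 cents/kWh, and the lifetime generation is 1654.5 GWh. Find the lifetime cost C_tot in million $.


C_tot = LCOE / 100 * E_tot
C_tot = 6.9308 / 100 * 1654.5
C_tot = 114.67 million $


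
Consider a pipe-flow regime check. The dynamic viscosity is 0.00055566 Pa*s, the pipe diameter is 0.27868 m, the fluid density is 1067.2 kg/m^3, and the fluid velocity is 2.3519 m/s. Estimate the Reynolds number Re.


Re = rho * vel * D / mu
Re = 1067.2 * 2.3519 * 0.27868 / 0.00055566
Re = 1.2588e+06


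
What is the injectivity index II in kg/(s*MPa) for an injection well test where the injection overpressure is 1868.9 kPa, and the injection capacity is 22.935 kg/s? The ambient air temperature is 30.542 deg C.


II = mdot * 1000 / dP
II = 22.935 * 1000 / 1868.9
II = 12.272 kg/(s*MPa)


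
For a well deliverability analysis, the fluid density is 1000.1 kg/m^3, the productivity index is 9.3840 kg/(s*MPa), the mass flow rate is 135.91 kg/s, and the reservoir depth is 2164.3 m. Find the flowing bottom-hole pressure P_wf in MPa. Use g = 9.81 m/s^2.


Step 1: P_i = rho*g*h/1e6 = 1000.1*9.81*2164.3/1e6 = 21.23391 MPa
Step 2: P_wf = P_i - mdot/PI = 21.23391 - 135.91/9.384 = 6.7507 MPa
P_wf = 6.7507 MPa


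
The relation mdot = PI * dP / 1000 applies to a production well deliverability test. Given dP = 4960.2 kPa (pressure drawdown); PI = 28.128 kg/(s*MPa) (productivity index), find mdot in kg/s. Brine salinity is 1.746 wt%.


mdot = PI * dP / 1000
mdot = 28.128 * 4960.2 / 1000
mdot = 139.52 kg/s


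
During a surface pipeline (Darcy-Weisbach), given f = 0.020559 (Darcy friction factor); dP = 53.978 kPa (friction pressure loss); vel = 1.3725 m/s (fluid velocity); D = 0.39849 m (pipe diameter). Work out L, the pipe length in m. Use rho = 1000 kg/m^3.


L = dP*1000*D / (f*rho*vel^2/2)
L = 53.978*1000*0.39849 / (0.020559*1000*1.3725^2/2)
L = 1110.8 m


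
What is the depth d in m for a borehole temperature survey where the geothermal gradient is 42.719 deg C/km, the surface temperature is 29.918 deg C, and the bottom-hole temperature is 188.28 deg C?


d = (T_d - T_surf) / grad * 1000
d = (188.28 - 29.918) / 42.719 * 1000
d = 3707.1 m


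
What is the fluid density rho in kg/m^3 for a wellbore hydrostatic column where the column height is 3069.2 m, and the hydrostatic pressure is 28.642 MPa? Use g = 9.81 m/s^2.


rho = P * 1e6 / (g * h)
rho = 28.642 * 1e6 / (9.81 * 3069.2)
rho = 951.28 kg/m^3


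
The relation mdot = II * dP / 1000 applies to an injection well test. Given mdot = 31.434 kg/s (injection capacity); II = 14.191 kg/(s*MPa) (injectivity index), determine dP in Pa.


dP = mdot * 1000 / II
dP = 31.434 * 1000 / 14.191
dP = 2215.066 kPa
Convert: 2215.066 kPa * 1000.0 = 2.2151e+06 Pa
dP = 2.2151e+06 Pa


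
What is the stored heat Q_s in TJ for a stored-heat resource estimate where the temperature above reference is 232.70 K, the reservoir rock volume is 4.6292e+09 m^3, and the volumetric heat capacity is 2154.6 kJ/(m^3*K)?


Q_s = Vr * rhoc * dT / 1e12
Q_s = 4.6292e+09 * 2154.6 * 232.70 / 1e12
Q_s = 2320.967 PJ
Convert: 2320.967 PJ * 1000.0 = 2.3210e+06 TJ
Q_s = 2.3210e+06 TJ


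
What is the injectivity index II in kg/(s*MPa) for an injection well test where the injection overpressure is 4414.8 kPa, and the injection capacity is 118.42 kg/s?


II = mdot * 1000 / dP
II = 118.42 * 1000 / 4414.8
II = 26.823 kg/(s*MPa)


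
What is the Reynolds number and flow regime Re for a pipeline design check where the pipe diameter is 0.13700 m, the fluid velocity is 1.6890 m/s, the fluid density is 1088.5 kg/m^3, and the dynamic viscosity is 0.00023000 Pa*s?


Step 1: Re = rho*vel*D/mu = 1088.5*1.689*0.137/0.00023 = 1.0951e+06
Step 2: Re = 1.0951e+06 > 4000, so flow is turbulent.
Re = 1.0951e+06 (turbulent)


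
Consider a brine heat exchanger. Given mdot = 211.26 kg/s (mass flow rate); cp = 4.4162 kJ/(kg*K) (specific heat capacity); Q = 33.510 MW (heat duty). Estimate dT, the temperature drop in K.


dT = Q * 1000 / (mdot * cp)
dT = 33.510 * 1000 / (211.26 * 4.4162)
dT = 35.918 K


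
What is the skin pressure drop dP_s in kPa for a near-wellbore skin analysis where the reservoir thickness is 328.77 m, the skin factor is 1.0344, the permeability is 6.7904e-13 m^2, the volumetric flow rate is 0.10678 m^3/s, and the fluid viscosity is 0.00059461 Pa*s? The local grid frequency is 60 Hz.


dP_s = S * q * mu / (2*pi*k*hr) / 1000
dP_s = 1.0344 * 0.10678 * 0.00059461 / (2*pi*6.7904e-13*328.77) / 1000
dP_s = 46.821 kPa


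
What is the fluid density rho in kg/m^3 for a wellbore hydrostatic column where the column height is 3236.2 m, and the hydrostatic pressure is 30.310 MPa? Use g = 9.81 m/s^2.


rho = P * 1e6 / (g * h)
rho = 30.310 * 1e6 / (9.81 * 3236.2)
rho = 954.73 kg/m^3


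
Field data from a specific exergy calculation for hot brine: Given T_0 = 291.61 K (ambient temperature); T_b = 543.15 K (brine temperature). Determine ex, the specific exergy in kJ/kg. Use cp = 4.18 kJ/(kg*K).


ex = cp * ((T_b - T_0) - T_0 * ln(T_b/T_0))
ex = 4.18 * ((543.15 - 291.61) - 291.61 * ln(543.15/291.61))
ex = 293.30 kJ/kg


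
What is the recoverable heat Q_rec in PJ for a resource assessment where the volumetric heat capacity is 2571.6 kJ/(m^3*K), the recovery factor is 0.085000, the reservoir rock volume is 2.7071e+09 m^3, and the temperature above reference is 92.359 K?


Step 1: Q_s = Vr*rhoc*dT/1e12 = 2.7071e+09*2571.6*92.359/1e12 = 642.9644 PJ
Step 2: Q_rec = Q_s * RF = 642.9644 * 0.085 = 54.652 PJ
Q_rec = 54.652 PJ


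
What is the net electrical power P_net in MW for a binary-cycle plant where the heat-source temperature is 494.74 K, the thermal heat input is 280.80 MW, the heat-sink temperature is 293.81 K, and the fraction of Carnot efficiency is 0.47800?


Step 1: eta = (1 - Tc/Th)*f = (1 - 293.81/494.74)*0.478 = 0.1941313
Step 2: P_net = eta * Q_in = 0.1941313 * 280.8 = 54.512 MW
P_net = 54.512 MW


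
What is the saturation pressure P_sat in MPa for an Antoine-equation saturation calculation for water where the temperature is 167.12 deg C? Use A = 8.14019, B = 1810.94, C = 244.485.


P_sat = 10^(A - B/(C + T)) / 760 * 0.101325
P_sat = 10^(8.14019 - 1810.94/(244.485 + 167.12)) / 760 * 0.101325
P_sat = 0.73348 MPa


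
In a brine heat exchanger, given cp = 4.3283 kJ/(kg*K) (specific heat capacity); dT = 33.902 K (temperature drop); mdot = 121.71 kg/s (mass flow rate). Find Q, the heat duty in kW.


Q = mdot * cp * dT / 1000
Q = 121.71 * 4.3283 * 33.902 / 1000
Q = 17.85949 MW
Convert: 17.85949 MW * 1000.0 = 17859 kW
Q = 17859 kW


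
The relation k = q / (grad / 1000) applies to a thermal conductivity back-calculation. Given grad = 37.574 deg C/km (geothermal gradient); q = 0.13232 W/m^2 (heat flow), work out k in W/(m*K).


k = q / (grad / 1000)
k = 0.13232 / (37.574 / 1000)
k = 3.5216 W/(m*K)


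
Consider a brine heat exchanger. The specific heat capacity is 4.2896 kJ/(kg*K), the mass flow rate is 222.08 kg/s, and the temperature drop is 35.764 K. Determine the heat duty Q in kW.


Q = mdot * cp * dT / 1000
Q = 222.08 * 4.2896 * 35.764 / 1000
Q = 34.07002 MW
Convert: 34.07002 MW * 1000.0 = 34070 kW
Q = 34070 kW


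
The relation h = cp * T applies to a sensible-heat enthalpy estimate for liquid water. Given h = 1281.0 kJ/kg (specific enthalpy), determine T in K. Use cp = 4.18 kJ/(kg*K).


T = h / cp
T = 1281.0 / 4.18
T = 306.4593 deg C
Convert to K: 306.4593 + 273.15 = 579.61 K
T = 579.61 K


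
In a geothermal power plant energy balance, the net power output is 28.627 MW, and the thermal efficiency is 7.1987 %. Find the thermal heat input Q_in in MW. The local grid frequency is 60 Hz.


Q_in = W_net / (eta / 100)
Q_in = 28.627 / (7.1987 / 100)
Q_in = 397.67 MW


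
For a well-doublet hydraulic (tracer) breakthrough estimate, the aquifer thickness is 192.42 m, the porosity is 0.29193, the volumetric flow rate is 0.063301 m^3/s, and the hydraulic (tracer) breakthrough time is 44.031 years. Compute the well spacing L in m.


L = sqrt(t_bt*365.25*86400*3*Qv / (pi*hr*phi))
L = sqrt(44.031*365.25*86400*3*0.063301 / (pi*192.42*0.29193))
L = 1222.8 m


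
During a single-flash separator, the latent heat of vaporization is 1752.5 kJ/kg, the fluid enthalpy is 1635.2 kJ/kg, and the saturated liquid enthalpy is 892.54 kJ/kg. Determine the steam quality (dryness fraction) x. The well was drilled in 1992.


x = (h - hf) / hfg
x = (1635.2 - 892.54) / 1752.5
x = 0.42377


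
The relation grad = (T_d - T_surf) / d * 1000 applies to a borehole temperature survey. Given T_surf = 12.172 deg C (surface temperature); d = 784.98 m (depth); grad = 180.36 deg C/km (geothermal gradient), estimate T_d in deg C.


T_d = T_surf + grad * d / 1000
T_d = 12.172 + 180.36 * 784.98 / 1000
T_d = 153.75 deg C


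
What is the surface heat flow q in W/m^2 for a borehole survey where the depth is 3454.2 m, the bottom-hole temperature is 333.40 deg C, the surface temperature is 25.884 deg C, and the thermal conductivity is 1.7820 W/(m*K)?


Step 1: grad = (T_d - T_surf)/d * 1000 = (333.4 - 25.884)/3454.2 * 1000 = 89.02669 deg C/km
Step 2: q = k * grad / 1000 = 1.782 * 89.02669 / 1000 = 0.15865 W/m^2
q = 0.15865 W/m^2


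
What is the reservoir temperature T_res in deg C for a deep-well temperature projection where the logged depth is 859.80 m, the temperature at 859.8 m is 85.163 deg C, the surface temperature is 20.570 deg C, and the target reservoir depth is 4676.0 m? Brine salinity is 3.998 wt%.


Step 1: grad = (T_d1 - T_surf)/d1 * 1000 = (85.163 - 20.57)/859.8 * 1000 = 75.12561 deg C/km
Step 2: T_res = T_surf + grad*d2/1000 = 20.57 + 75.12561*4676.0/1000 = 371.86 deg C
T_res = 371.86 deg C


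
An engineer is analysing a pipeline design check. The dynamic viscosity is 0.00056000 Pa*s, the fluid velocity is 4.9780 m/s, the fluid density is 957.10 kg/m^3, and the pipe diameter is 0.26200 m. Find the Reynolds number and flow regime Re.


Step 1: Re = rho*vel*D/mu = 957.1*4.978*0.262/0.00056 = 2.2291e+06
Step 2: Re = 2.2291e+06 > 4000, so flow is turbulent.
Re = 2.2291e+06 (turbulent)


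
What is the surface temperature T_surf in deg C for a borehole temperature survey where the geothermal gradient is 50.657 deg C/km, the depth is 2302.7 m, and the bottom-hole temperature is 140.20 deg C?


T_surf = T_d - grad * d / 1000
T_surf = 140.20 - 50.657 * 2302.7 / 1000
T_surf = 23.552 deg C


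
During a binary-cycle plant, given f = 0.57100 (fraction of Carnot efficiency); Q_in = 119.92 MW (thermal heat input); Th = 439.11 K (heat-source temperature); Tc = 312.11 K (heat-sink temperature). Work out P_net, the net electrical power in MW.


Step 1: eta = (1 - Tc/Th)*f = (1 - 312.11/439.11)*0.571 = 0.1651454
Step 2: P_net = eta * Q_in = 0.1651454 * 119.92 = 19.804 MW
P_net = 19.804 MW


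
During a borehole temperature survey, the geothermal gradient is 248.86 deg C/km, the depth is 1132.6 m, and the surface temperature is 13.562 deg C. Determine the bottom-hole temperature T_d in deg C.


T_d = T_surf + grad * d / 1000
T_d = 13.562 + 248.86 * 1132.6 / 1000
T_d = 295.42 deg C
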